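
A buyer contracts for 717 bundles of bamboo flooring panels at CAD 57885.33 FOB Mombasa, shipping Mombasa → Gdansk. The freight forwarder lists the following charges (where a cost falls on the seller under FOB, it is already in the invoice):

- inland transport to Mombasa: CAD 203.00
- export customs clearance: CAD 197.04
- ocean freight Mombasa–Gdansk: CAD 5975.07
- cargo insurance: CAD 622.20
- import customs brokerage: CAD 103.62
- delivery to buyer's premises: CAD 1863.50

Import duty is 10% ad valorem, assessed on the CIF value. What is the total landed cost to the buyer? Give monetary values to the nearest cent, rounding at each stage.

Total landed cost: CAD 72897.98

FOB: the seller bears costs until goods are on board at the origin port; the buyer bears freight, insurance and all costs thereafter.
Already in the invoice (seller's account under FOB): inland to port, export clearance — exclude.
CIF value = FOB price + freight + insurance = 57885.33 + 5975.07 + 622.20 = 64482.60
Import duty = 64482.60 × 10% = 6448.26
Buyer bears: freight 5975.07 + insurance 622.20 + brokerage 103.62 + delivery 1863.50 + duty 6448.26 = 15012.65
Landed cost = invoice 57885.33 + 15012.65 = 72897.98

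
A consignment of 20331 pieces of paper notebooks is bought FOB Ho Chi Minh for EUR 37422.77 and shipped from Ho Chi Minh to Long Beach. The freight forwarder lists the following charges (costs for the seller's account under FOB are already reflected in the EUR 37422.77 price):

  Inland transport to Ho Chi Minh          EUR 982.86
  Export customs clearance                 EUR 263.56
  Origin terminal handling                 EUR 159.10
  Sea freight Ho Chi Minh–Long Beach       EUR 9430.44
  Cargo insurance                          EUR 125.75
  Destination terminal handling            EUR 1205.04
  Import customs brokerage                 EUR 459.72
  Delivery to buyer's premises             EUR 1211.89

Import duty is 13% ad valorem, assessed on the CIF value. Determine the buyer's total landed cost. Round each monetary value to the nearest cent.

FOB: the seller bears costs until goods are on board at the origin port; the buyer bears freight, insurance and all costs thereafter.
Already in the invoice (seller's account under FOB): inland to port, export clearance, origin terminal — exclude.
CIF value = FOB price + freight + insurance = 37422.77 + 9430.44 + 125.75 = 46978.96
Import duty = 46978.96 × 13% = 6107.26
Buyer bears: freight 9430.44 + insurance 125.75 + destination terminal 1205.04 + brokerage 459.72 + delivery 1211.89 + duty 6107.26 = 18540.10
Landed cost = invoice 37422.77 + 18540.10 = 55962.87

Total landed cost: EUR 55962.87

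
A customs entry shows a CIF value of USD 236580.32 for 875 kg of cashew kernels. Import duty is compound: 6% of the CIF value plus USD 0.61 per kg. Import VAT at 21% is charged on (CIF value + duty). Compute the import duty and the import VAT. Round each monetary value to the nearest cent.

Ad valorem component: 236580.32 × 6% = 14194.82
Specific component: 875 × 0.61 = 533.75
Import duty = 14194.82 + 533.75 = 14728.57
VAT base = CIF + duty = 236580.32 + 14728.57 = 251308.89
Import VAT = 251308.89 × 21% = 52774.87

Import duty: USD 14728.57; import VAT: USD 52774.87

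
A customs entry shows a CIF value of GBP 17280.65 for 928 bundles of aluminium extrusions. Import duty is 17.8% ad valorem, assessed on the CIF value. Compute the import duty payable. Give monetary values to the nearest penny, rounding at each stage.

Import duty: GBP 3075.96

Import duty = 17280.65 × 17.8% = 3075.96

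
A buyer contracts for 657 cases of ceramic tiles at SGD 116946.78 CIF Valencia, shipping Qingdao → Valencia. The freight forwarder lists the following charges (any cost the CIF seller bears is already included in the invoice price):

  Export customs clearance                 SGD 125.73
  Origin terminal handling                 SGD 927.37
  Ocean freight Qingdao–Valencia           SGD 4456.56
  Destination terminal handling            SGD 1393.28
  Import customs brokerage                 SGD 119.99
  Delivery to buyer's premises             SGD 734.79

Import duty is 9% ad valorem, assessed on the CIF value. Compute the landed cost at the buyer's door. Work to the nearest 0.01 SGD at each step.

CIF: the seller pays costs through ocean freight and marine insurance to the destination port.
Already in the invoice (seller's account under CIF): export clearance, origin terminal, freight — exclude.
The CIF price already equals the CIF value: 116946.78
Import duty = 116946.78 × 9% = 10525.21
Buyer bears: destination terminal 1393.28 + brokerage 119.99 + delivery 734.79 + duty 10525.21 = 12773.27
Landed cost = invoice 116946.78 + 12773.27 = 129720.05

Total landed cost: SGD 129720.05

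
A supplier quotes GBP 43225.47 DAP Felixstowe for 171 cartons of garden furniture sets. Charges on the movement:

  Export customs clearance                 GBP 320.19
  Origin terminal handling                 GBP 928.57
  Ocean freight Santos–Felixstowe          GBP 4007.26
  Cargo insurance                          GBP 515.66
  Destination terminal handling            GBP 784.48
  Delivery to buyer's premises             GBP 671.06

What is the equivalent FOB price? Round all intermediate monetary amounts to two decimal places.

FOB price: GBP 37247.01

Not relevant to the conversion: origin terminal, export clearance — on the seller under both DAP and FOB; already in the DAP price and stays in the FOB price.
From DAP to FOB, the seller no longer bears: freight, insurance, destination terminal, delivery.
FOB price = 43225.47 − 4007.26 − 515.66 − 784.48 − 671.06 = 37247.01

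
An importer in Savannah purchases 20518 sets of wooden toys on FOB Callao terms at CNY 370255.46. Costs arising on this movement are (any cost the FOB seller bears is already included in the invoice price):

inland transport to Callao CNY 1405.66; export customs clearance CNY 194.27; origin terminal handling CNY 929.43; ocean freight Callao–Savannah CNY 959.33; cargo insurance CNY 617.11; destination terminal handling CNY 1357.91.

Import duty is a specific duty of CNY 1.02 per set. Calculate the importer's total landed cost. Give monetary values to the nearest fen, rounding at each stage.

FOB: the seller bears costs until goods are on board at the origin port; the buyer bears freight, insurance and all costs thereafter.
Already in the invoice (seller's account under FOB): inland to port, export clearance, origin terminal — exclude.
CIF value = FOB price + freight + insurance = 370255.46 + 959.33 + 617.11 = 371831.90
Import duty = 20518 × 1.02 = 20928.36
Buyer bears: freight 959.33 + insurance 617.11 + destination terminal 1357.91 + duty 20928.36 = 23862.71
Landed cost = invoice 370255.46 + 23862.71 = 394118.17

Total landed cost: CNY 394118.17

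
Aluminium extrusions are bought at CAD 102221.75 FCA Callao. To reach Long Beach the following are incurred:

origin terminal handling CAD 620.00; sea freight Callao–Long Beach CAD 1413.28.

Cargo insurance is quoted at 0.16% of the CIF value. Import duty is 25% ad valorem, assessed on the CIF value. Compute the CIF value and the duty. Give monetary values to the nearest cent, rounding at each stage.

CIF value: CAD 104422.11; import duty: CAD 26105.53

Let C be the CIF value. C = FCA price + pre-shipment costs + freight + 0.16% × C
C − 0.16% × C = 102221.75 + 620.00 + 1413.28
0.9984 × C = 104255.03
C = 104255.03 / 0.9984 = 104422.11
Insurance premium = 0.16% × 104422.11 = 167.08
Import duty = 104422.11 × 25% = 26105.53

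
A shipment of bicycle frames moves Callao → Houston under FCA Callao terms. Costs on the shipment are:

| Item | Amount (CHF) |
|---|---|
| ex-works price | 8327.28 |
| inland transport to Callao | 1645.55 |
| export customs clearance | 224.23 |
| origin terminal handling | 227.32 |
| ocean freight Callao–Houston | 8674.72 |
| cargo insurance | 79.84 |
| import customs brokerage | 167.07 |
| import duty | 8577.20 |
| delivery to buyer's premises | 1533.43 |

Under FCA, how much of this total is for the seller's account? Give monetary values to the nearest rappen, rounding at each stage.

FCA: the seller delivers export-cleared goods to the carrier; the buyer bears costs from that point.
Seller's account: goods 8327.28 + inland to port 1645.55 + export clearance 224.23 = 10197.06
Buyer's account: origin terminal 227.32 + freight 8674.72 + insurance 79.84 + brokerage 167.07 + duty 8577.20 + delivery 1533.43 = 19259.58

Seller's account: CHF 10197.06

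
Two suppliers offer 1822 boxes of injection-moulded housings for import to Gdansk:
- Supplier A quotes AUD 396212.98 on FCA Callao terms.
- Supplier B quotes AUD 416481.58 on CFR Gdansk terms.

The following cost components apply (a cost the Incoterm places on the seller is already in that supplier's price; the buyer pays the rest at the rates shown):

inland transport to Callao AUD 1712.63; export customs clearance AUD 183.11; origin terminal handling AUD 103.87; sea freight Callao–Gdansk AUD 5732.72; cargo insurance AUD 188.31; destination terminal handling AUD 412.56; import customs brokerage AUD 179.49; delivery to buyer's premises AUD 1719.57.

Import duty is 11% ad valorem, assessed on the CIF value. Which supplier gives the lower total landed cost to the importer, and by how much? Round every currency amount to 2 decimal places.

Supplier A (FCA):
CIF value = FCA price + origin terminal + freight + insurance = 396212.98 + 103.87 + 5732.72 + 188.31 = 402237.88
Import duty = 402237.88 × 11% = 44246.17
Buyer bears (A): 103.87 + 5732.72 + 188.31 + 412.56 + 179.49 + 1719.57 = 8336.52
Landed cost (A) = invoice 396212.98 + 8336.52 + duty 44246.17 = 448795.67
Supplier B (CFR):
CIF value = CFR price + insurance = 416481.58 + 188.31 = 416669.89
Import duty = 416669.89 × 11% = 45833.69
Buyer bears (B): 188.31 + 412.56 + 179.49 + 1719.57 = 2499.93
Landed cost (B) = invoice 416481.58 + 2499.93 + duty 45833.69 = 464815.20
Difference = |448795.67 − 464815.20| = 16019.53

Supplier A is cheaper by AUD 16019.53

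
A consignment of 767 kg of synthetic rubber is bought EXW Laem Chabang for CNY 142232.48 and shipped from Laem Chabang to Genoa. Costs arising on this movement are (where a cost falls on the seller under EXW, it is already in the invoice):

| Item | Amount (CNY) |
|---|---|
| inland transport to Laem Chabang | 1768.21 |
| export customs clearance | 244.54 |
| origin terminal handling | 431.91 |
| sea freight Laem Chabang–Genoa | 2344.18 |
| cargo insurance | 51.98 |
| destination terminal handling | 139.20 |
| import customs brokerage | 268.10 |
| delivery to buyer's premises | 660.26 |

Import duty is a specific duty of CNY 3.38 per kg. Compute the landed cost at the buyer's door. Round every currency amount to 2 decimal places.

EXW: the seller makes goods available at their premises; the buyer bears all onward costs.
CIF value = EXW price + inland to port + export clearance + origin terminal + freight + insurance = 142232.48 + 1768.21 + 244.54 + 431.91 + 2344.18 + 51.98 = 147073.30
Import duty = 767 × 3.38 = 2592.46
Buyer bears: inland to port 1768.21 + export clearance 244.54 + origin terminal 431.91 + freight 2344.18 + insurance 51.98 + destination terminal 139.20 + brokerage 268.10 + delivery 660.26 + duty 2592.46 = 8500.84
Landed cost = invoice 142232.48 + 8500.84 = 150733.32

Total landed cost: CNY 150733.32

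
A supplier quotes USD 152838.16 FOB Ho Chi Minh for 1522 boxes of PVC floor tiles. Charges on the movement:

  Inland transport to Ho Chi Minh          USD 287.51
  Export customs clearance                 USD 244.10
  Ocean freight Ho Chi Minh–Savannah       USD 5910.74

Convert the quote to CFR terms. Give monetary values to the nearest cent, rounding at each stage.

CFR price: USD 158748.90

Not relevant to the conversion: inland to port, export clearance — on the seller under both FOB and CFR; already in the FOB price and stays in the CFR price.
From FOB to CFR, the seller additionally bears: freight.
CFR price = 152838.16 + 5910.74 = 158748.90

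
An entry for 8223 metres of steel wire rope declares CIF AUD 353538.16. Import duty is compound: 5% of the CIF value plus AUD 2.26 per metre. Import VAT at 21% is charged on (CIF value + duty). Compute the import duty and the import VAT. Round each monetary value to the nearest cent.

Ad valorem component: 353538.16 × 5% = 17676.91
Specific component: 8223 × 2.26 = 18583.98
Import duty = 17676.91 + 18583.98 = 36260.89
VAT base = CIF + duty = 353538.16 + 36260.89 = 389799.05
Import VAT = 389799.05 × 21% = 81857.80

Import duty: AUD 36260.89; import VAT: AUD 81857.80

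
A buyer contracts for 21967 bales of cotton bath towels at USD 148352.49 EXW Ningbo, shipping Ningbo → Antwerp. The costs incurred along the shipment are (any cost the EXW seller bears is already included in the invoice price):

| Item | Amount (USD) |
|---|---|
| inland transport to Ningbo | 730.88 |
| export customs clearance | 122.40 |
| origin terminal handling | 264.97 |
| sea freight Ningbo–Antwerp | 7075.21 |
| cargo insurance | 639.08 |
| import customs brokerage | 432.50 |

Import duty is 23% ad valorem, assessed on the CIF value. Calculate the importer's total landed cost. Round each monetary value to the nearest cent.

EXW: the seller makes goods available at their premises; the buyer bears all onward costs.
CIF value = EXW price + inland to port + export clearance + origin terminal + freight + insurance = 148352.49 + 730.88 + 122.40 + 264.97 + 7075.21 + 639.08 = 157185.03
Import duty = 157185.03 × 23% = 36152.56
Buyer bears: inland to port 730.88 + export clearance 122.40 + origin terminal 264.97 + freight 7075.21 + insurance 639.08 + brokerage 432.50 + duty 36152.56 = 45417.60
Landed cost = invoice 148352.49 + 45417.60 = 193770.09

Total landed cost: USD 193770.09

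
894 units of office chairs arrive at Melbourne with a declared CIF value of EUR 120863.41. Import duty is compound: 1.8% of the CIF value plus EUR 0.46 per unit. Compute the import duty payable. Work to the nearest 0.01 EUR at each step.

Import duty: EUR 2586.78

Ad valorem component: 120863.41 × 1.8% = 2175.54
Specific component: 894 × 0.46 = 411.24
Import duty = 2175.54 + 411.24 = 2586.78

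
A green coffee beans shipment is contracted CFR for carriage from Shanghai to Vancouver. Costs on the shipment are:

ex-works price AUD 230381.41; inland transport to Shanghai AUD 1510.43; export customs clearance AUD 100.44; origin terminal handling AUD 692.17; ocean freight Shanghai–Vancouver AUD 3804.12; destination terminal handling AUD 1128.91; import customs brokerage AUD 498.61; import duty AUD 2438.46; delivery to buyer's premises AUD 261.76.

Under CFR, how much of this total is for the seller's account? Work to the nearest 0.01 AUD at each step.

Seller's account: AUD 236488.57

CFR: the seller pays costs through ocean freight to the destination port, but not insurance.
Seller's account: goods 230381.41 + inland to port 1510.43 + export clearance 100.44 + origin terminal 692.17 + freight 3804.12 = 236488.57
Buyer's account: destination terminal 1128.91 + brokerage 498.61 + duty 2438.46 + delivery 261.76 = 4327.74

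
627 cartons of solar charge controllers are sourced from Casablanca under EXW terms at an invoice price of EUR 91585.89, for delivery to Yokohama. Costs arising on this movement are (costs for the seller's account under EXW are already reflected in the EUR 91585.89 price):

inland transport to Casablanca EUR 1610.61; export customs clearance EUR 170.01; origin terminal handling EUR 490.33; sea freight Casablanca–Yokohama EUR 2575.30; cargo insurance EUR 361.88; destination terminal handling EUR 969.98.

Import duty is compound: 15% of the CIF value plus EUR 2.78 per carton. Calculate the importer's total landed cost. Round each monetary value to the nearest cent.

Total landed cost: EUR 114026.16

EXW: the seller makes goods available at their premises; the buyer bears all onward costs.
CIF value = EXW price + inland to port + export clearance + origin terminal + freight + insurance = 91585.89 + 1610.61 + 170.01 + 490.33 + 2575.30 + 361.88 = 96794.02
Ad valorem component: 96794.02 × 15% = 14519.10
Specific component: 627 × 2.78 = 1743.06
Import duty = 14519.10 + 1743.06 = 16262.16
Buyer bears: inland to port 1610.61 + export clearance 170.01 + origin terminal 490.33 + freight 2575.30 + insurance 361.88 + destination terminal 969.98 + duty 16262.16 = 22440.27
Landed cost = invoice 91585.89 + 22440.27 = 114026.16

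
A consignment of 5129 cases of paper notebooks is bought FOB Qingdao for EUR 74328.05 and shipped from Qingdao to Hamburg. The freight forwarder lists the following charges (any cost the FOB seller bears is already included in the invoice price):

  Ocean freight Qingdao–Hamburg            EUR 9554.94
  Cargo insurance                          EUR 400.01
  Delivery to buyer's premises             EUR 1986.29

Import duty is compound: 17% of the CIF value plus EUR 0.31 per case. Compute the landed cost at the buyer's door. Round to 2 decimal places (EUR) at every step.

Total landed cost: EUR 102187.39

FOB: the seller bears costs until goods are on board at the origin port; the buyer bears freight, insurance and all costs thereafter.
CIF value = FOB price + freight + insurance = 74328.05 + 9554.94 + 400.01 = 84283.00
Ad valorem component: 84283.00 × 17% = 14328.11
Specific component: 5129 × 0.31 = 1589.99
Import duty = 14328.11 + 1589.99 = 15918.10
Buyer bears: freight 9554.94 + insurance 400.01 + delivery 1986.29 + duty 15918.10 = 27859.34
Landed cost = invoice 74328.05 + 27859.34 = 102187.39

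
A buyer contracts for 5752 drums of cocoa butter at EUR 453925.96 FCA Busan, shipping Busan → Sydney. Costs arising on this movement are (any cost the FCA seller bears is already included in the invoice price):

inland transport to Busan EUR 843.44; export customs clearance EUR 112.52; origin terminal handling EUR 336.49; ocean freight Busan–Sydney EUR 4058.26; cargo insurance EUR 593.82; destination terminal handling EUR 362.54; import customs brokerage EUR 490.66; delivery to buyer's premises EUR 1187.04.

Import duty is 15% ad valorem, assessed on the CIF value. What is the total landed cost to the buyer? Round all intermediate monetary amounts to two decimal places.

Total landed cost: EUR 529791.95

FCA: the seller delivers export-cleared goods to the carrier; the buyer bears costs from that point.
Already in the invoice (seller's account under FCA): inland to port, export clearance — exclude.
CIF value = FCA price + origin terminal + freight + insurance = 453925.96 + 336.49 + 4058.26 + 593.82 = 458914.53
Import duty = 458914.53 × 15% = 68837.18
Buyer bears: origin terminal 336.49 + freight 4058.26 + insurance 593.82 + destination terminal 362.54 + brokerage 490.66 + delivery 1187.04 + duty 68837.18 = 75865.99
Landed cost = invoice 453925.96 + 75865.99 = 529791.95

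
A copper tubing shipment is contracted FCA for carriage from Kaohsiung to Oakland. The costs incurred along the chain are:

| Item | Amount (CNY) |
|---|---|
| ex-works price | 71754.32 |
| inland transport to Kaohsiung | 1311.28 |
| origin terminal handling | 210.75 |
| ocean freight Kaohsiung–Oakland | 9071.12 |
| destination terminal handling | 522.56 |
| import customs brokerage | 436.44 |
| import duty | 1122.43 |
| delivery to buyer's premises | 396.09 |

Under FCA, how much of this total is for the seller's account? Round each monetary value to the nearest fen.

Seller's account: CNY 73065.60

FCA: the seller delivers export-cleared goods to the carrier; the buyer bears costs from that point.
Seller's account: goods 71754.32 + inland to port 1311.28 = 73065.60
Buyer's account: origin terminal 210.75 + freight 9071.12 + destination terminal 522.56 + brokerage 436.44 + duty 1122.43 + delivery 396.09 = 11759.39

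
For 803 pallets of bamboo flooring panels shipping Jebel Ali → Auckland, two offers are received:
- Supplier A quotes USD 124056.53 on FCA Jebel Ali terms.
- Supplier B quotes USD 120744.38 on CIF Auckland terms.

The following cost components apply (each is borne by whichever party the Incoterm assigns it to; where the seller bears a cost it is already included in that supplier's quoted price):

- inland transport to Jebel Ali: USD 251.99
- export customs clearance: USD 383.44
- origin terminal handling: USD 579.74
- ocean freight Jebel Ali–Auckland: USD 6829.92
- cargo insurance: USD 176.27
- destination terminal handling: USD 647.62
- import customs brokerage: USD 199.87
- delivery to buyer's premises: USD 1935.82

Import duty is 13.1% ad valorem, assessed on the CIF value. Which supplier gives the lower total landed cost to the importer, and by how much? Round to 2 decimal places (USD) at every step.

Supplier A (FCA):
CIF value = FCA price + origin terminal + freight + insurance = 124056.53 + 579.74 + 6829.92 + 176.27 = 131642.46
Import duty = 131642.46 × 13.1% = 17245.16
Buyer bears (A): 579.74 + 6829.92 + 176.27 + 647.62 + 199.87 + 1935.82 = 10369.24
Landed cost (A) = invoice 124056.53 + 10369.24 + duty 17245.16 = 151670.93
Supplier B (CIF):
The CIF price already equals the CIF value: 120744.38
Import duty = 120744.38 × 13.1% = 15817.51
Buyer bears (B): 647.62 + 199.87 + 1935.82 = 2783.31
Landed cost (B) = invoice 120744.38 + 2783.31 + duty 15817.51 = 139345.20
Difference = |151670.93 − 139345.20| = 12325.73

Supplier B is cheaper by USD 12325.73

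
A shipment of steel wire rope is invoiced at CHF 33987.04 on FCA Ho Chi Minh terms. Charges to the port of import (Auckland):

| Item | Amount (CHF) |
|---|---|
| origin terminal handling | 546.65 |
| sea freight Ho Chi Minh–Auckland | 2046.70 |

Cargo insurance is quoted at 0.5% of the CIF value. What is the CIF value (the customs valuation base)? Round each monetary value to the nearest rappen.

Let C be the CIF value. C = FCA price + pre-shipment costs + freight + 0.5% × C
C − 0.5% × C = 33987.04 + 546.65 + 2046.70
0.995 × C = 36580.39
C = 36580.39 / 0.995 = 36764.21
Insurance premium = 0.5% × 36764.21 = 183.82

CIF value: CHF 36764.21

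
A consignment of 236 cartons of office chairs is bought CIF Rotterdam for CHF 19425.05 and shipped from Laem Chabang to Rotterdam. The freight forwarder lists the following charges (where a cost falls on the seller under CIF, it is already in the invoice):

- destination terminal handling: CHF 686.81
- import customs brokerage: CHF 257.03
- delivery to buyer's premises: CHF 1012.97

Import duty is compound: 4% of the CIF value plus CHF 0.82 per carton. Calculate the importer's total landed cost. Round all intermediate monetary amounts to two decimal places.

CIF: the seller pays costs through ocean freight and marine insurance to the destination port.
The CIF price already equals the CIF value: 19425.05
Ad valorem component: 19425.05 × 4% = 777.00
Specific component: 236 × 0.82 = 193.52
Import duty = 777.00 + 193.52 = 970.52
Buyer bears: destination terminal 686.81 + brokerage 257.03 + delivery 1012.97 + duty 970.52 = 2927.33
Landed cost = invoice 19425.05 + 2927.33 = 22352.38

Total landed cost: CHF 22352.38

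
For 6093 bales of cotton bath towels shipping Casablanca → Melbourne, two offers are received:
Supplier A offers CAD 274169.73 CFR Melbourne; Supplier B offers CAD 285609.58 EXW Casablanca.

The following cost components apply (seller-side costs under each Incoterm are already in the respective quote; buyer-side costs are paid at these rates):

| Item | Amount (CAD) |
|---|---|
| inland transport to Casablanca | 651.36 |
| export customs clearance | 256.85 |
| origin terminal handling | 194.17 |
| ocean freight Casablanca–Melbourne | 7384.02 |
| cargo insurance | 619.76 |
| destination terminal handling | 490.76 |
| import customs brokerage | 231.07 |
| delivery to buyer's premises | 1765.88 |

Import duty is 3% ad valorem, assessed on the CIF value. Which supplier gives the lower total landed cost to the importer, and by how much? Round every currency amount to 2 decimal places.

Supplier A is cheaper by CAD 20524.04

Supplier A (CFR):
CIF value = CFR price + insurance = 274169.73 + 619.76 = 274789.49
Import duty = 274789.49 × 3% = 8243.68
Buyer bears (A): 619.76 + 490.76 + 231.07 + 1765.88 = 3107.47
Landed cost (A) = invoice 274169.73 + 3107.47 + duty 8243.68 = 285520.88
Supplier B (EXW):
CIF value = EXW price + inland to port + export clearance + origin terminal + freight + insurance = 285609.58 + 651.36 + 256.85 + 194.17 + 7384.02 + 619.76 = 294715.74
Import duty = 294715.74 × 3% = 8841.47
Buyer bears (B): 651.36 + 256.85 + 194.17 + 7384.02 + 619.76 + 490.76 + 231.07 + 1765.88 = 11593.87
Landed cost (B) = invoice 285609.58 + 11593.87 + duty 8841.47 = 306044.92
Difference = |285520.88 − 306044.92| = 20524.04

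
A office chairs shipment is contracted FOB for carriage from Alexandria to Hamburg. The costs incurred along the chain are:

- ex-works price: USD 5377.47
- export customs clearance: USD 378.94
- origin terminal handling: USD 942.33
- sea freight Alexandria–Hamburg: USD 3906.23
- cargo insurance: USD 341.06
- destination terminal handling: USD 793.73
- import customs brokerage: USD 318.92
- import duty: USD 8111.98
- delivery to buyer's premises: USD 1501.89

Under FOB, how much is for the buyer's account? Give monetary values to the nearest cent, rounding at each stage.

FOB: the seller bears costs until goods are on board at the origin port; the buyer bears freight, insurance and all costs thereafter.
Seller's account: goods 5377.47 + export clearance 378.94 + origin terminal 942.33 = 6698.74
Buyer's account: freight 3906.23 + insurance 341.06 + destination terminal 793.73 + brokerage 318.92 + duty 8111.98 + delivery 1501.89 = 14973.81

Buyer's account: USD 14973.81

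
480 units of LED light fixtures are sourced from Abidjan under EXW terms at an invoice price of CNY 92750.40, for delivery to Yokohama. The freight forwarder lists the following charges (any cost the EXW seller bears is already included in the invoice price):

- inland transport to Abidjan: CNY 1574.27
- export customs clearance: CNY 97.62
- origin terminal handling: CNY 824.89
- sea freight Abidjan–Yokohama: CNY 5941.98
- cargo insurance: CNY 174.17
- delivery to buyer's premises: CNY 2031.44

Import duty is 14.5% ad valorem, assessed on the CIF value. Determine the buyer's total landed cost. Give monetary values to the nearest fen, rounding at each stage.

Total landed cost: CNY 118092.45

EXW: the seller makes goods available at their premises; the buyer bears all onward costs.
CIF value = EXW price + inland to port + export clearance + origin terminal + freight + insurance = 92750.40 + 1574.27 + 97.62 + 824.89 + 5941.98 + 174.17 = 101363.33
Import duty = 101363.33 × 14.5% = 14697.68
Buyer bears: inland to port 1574.27 + export clearance 97.62 + origin terminal 824.89 + freight 5941.98 + insurance 174.17 + delivery 2031.44 + duty 14697.68 = 25342.05
Landed cost = invoice 92750.40 + 25342.05 = 118092.45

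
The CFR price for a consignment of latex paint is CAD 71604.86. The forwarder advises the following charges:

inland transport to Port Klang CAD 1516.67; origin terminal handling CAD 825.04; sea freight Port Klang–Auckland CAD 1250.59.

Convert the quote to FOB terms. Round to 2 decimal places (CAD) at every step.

Not relevant to the conversion: inland to port, origin terminal — on the seller under both CFR and FOB; already in the CFR price and stays in the FOB price.
From CFR to FOB, the seller no longer bears: freight.
FOB price = 71604.86 − 1250.59 = 70354.27

FOB price: CAD 70354.27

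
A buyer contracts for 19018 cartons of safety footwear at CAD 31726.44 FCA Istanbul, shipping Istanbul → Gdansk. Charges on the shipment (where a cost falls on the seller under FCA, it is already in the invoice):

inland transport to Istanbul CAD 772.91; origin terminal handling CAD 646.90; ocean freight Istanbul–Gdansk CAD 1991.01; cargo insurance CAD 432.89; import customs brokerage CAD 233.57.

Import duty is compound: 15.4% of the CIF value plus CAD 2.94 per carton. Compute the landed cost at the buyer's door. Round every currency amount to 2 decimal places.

Total landed cost: CAD 96302.50

FCA: the seller delivers export-cleared goods to the carrier; the buyer bears costs from that point.
Already in the invoice (seller's account under FCA): inland to port — exclude.
CIF value = FCA price + origin terminal + freight + insurance = 31726.44 + 646.90 + 1991.01 + 432.89 = 34797.24
Ad valorem component: 34797.24 × 15.4% = 5358.77
Specific component: 19018 × 2.94 = 55912.92
Import duty = 5358.77 + 55912.92 = 61271.69
Buyer bears: origin terminal 646.90 + freight 1991.01 + insurance 432.89 + brokerage 233.57 + duty 61271.69 = 64576.06
Landed cost = invoice 31726.44 + 64576.06 = 96302.50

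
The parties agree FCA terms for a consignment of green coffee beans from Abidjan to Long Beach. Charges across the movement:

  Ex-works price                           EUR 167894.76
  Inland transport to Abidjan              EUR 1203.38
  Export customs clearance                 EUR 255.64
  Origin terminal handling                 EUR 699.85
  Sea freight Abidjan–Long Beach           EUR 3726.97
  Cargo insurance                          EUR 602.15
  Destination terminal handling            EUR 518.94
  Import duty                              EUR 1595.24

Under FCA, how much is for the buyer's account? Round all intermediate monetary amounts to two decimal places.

FCA: the seller delivers export-cleared goods to the carrier; the buyer bears costs from that point.
Seller's account: goods 167894.76 + inland to port 1203.38 + export clearance 255.64 = 169353.78
Buyer's account: origin terminal 699.85 + freight 3726.97 + insurance 602.15 + destination terminal 518.94 + duty 1595.24 = 7143.15

Buyer's account: EUR 7143.15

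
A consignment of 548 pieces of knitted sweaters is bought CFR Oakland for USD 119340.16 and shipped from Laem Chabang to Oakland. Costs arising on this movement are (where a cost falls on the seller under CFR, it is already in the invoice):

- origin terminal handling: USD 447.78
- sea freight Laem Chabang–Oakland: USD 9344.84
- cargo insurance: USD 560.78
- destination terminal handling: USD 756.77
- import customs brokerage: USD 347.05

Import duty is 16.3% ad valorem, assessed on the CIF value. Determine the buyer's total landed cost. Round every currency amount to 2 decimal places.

CFR: the seller pays costs through ocean freight to the destination port, but not insurance.
Already in the invoice (seller's account under CFR): origin terminal, freight — exclude.
CIF value = CFR price + insurance = 119340.16 + 560.78 = 119900.94
Import duty = 119900.94 × 16.3% = 19543.85
Buyer bears: insurance 560.78 + destination terminal 756.77 + brokerage 347.05 + duty 19543.85 = 21208.45
Landed cost = invoice 119340.16 + 21208.45 = 140548.61

Total landed cost: USD 140548.61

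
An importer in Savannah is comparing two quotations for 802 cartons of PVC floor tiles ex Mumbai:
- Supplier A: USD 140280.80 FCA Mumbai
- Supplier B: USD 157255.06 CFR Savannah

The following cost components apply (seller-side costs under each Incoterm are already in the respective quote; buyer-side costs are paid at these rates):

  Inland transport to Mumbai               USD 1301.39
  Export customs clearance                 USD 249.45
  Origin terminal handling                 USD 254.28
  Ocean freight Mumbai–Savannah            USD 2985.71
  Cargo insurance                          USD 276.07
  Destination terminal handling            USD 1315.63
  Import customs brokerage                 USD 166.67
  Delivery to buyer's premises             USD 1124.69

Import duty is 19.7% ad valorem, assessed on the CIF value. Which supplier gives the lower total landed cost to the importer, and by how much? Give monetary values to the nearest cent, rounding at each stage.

Supplier A (FCA):
CIF value = FCA price + origin terminal + freight + insurance = 140280.80 + 254.28 + 2985.71 + 276.07 = 143796.86
Import duty = 143796.86 × 19.7% = 28327.98
Buyer bears (A): 254.28 + 2985.71 + 276.07 + 1315.63 + 166.67 + 1124.69 = 6123.05
Landed cost (A) = invoice 140280.80 + 6123.05 + duty 28327.98 = 174731.83
Supplier B (CFR):
CIF value = CFR price + insurance = 157255.06 + 276.07 = 157531.13
Import duty = 157531.13 × 19.7% = 31033.63
Buyer bears (B): 276.07 + 1315.63 + 166.67 + 1124.69 = 2883.06
Landed cost (B) = invoice 157255.06 + 2883.06 + duty 31033.63 = 191171.75
Difference = |174731.83 − 191171.75| = 16439.92

Supplier A is cheaper by USD 16439.92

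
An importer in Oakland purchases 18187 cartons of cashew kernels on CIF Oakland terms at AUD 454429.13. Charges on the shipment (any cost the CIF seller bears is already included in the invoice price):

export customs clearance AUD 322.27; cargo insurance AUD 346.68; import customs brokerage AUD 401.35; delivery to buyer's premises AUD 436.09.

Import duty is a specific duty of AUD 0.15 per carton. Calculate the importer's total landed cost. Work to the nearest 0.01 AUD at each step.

CIF: the seller pays costs through ocean freight and marine insurance to the destination port.
Already in the invoice (seller's account under CIF): export clearance, insurance — exclude.
The CIF price already equals the CIF value: 454429.13
Import duty = 18187 × 0.15 = 2728.05
Buyer bears: brokerage 401.35 + delivery 436.09 + duty 2728.05 = 3565.49
Landed cost = invoice 454429.13 + 3565.49 = 457994.62

Total landed cost: AUD 457994.62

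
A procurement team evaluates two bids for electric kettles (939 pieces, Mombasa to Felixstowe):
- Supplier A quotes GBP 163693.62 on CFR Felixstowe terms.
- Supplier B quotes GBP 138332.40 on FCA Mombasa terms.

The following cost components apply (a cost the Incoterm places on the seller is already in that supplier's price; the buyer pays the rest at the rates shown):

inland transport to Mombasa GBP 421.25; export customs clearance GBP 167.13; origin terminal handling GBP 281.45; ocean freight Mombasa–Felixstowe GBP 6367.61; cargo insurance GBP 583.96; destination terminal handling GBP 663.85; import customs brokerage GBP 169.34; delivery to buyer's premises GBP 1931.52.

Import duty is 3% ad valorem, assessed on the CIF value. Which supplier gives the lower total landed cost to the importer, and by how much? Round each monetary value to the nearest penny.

Supplier B is cheaper by GBP 19273.53

Supplier A (CFR):
CIF value = CFR price + insurance = 163693.62 + 583.96 = 164277.58
Import duty = 164277.58 × 3% = 4928.33
Buyer bears (A): 583.96 + 663.85 + 169.34 + 1931.52 = 3348.67
Landed cost (A) = invoice 163693.62 + 3348.67 + duty 4928.33 = 171970.62
Supplier B (FCA):
CIF value = FCA price + origin terminal + freight + insurance = 138332.40 + 281.45 + 6367.61 + 583.96 = 145565.42
Import duty = 145565.42 × 3% = 4366.96
Buyer bears (B): 281.45 + 6367.61 + 583.96 + 663.85 + 169.34 + 1931.52 = 9997.73
Landed cost (B) = invoice 138332.40 + 9997.73 + duty 4366.96 = 152697.09
Difference = |171970.62 − 152697.09| = 19273.53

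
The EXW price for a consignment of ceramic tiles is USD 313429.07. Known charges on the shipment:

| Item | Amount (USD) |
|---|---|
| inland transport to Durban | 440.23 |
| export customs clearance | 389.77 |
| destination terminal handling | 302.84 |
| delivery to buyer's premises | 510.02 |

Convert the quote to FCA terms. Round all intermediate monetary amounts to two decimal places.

FCA price: USD 314259.07

Not relevant to the conversion: delivery, destination terminal — on the buyer under both terms; not part of either seller's price.
From EXW to FCA, the seller additionally bears: inland to port, export clearance.
FCA price = 313429.07 + 440.23 + 389.77 = 314259.07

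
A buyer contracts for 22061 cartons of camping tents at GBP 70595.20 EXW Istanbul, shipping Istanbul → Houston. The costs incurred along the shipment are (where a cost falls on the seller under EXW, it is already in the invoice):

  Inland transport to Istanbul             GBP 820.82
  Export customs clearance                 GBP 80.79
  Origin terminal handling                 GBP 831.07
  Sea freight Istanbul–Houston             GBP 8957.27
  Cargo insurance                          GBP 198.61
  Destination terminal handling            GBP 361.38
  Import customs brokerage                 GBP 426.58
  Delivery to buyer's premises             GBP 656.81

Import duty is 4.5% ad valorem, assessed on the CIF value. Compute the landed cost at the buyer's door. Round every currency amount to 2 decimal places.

EXW: the seller makes goods available at their premises; the buyer bears all onward costs.
CIF value = EXW price + inland to port + export clearance + origin terminal + freight + insurance = 70595.20 + 820.82 + 80.79 + 831.07 + 8957.27 + 198.61 = 81483.76
Import duty = 81483.76 × 4.5% = 3666.77
Buyer bears: inland to port 820.82 + export clearance 80.79 + origin terminal 831.07 + freight 8957.27 + insurance 198.61 + destination terminal 361.38 + brokerage 426.58 + delivery 656.81 + duty 3666.77 = 16000.10
Landed cost = invoice 70595.20 + 16000.10 = 86595.30

Total landed cost: GBP 86595.30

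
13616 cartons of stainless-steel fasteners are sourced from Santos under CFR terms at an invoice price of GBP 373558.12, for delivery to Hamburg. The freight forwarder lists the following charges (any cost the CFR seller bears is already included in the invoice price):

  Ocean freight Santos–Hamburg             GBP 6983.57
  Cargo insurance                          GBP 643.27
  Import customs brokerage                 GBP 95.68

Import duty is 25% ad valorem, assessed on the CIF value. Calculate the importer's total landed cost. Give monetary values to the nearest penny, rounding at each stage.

Total landed cost: GBP 467847.42

CFR: the seller pays costs through ocean freight to the destination port, but not insurance.
Already in the invoice (seller's account under CFR): freight — exclude.
CIF value = CFR price + insurance = 373558.12 + 643.27 = 374201.39
Import duty = 374201.39 × 25% = 93550.35
Buyer bears: insurance 643.27 + brokerage 95.68 + duty 93550.35 = 94289.30
Landed cost = invoice 373558.12 + 94289.30 = 467847.42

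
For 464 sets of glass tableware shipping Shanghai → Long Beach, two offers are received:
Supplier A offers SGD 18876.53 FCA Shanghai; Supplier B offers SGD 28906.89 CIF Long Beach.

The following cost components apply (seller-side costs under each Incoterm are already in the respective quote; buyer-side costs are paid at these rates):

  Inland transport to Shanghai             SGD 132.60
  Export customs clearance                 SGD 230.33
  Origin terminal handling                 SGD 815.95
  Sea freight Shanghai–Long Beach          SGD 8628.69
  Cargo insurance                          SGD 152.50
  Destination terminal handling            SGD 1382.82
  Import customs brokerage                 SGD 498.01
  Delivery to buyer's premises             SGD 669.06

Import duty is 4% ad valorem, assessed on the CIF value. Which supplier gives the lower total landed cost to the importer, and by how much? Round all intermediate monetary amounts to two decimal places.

Supplier A is cheaper by SGD 450.55

Supplier A (FCA):
CIF value = FCA price + origin terminal + freight + insurance = 18876.53 + 815.95 + 8628.69 + 152.50 = 28473.67
Import duty = 28473.67 × 4% = 1138.95
Buyer bears (A): 815.95 + 8628.69 + 152.50 + 1382.82 + 498.01 + 669.06 = 12147.03
Landed cost (A) = invoice 18876.53 + 12147.03 + duty 1138.95 = 32162.51
Supplier B (CIF):
The CIF price already equals the CIF value: 28906.89
Import duty = 28906.89 × 4% = 1156.28
Buyer bears (B): 1382.82 + 498.01 + 669.06 = 2549.89
Landed cost (B) = invoice 28906.89 + 2549.89 + duty 1156.28 = 32613.06
Difference = |32162.51 − 32613.06| = 450.55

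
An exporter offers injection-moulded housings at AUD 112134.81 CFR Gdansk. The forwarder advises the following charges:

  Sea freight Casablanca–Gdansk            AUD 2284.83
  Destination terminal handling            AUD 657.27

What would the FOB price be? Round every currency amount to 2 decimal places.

FOB price: AUD 109849.98

Not relevant to the conversion: destination terminal — on the buyer under both terms; not part of either seller's price.
From CFR to FOB, the seller no longer bears: freight.
FOB price = 112134.81 − 2284.83 = 109849.98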